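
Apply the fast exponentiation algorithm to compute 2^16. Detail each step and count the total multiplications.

Computing 2^16 by squaring (build up from 2^1; each line after the first costs one multiplication):

2^1 = 2
2^2 = (2^1)^2 = 2^2 = 4
2^4 = (2^2)^2 = 4^2 = 16
2^8 = (2^4)^2 = 16^2 = 256
2^16 = (2^8)^2 = 256^2 = 65536

Result: 65536
Multiplications needed: 4 (4 lines after 2^1)

2^16 = 65536. Using exponentiation by squaring, this requires 4 multiplications. The key idea: if the exponent is even, square the half-power; if odd, multiply by the base once.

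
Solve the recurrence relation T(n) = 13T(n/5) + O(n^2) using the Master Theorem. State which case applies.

Master Theorem for T(n) = 13T(n/5) + O(n^2):

a = 13, b = 5, c = 2
log_b(a) = log_5(13) = 1.5937

Case 3: c = 2 > log_5(13) = 1.5937
T(n) = O(n^2) = O(n^2)

For T(n) = 13T(n/5) + O(n^2): log_5(13) = 1.5937. This is Case 3 of the Master Theorem (c > log_b(a), work dominated by root), giving O(n^2).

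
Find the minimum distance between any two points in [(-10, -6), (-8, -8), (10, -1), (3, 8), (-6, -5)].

Computing all pairwise distances among 5 points:

d((-10, -6), (-8, -8)) = 2.8284 <-- minimum
d((-10, -6), (10, -1)) = 20.6155
d((-10, -6), (3, 8)) = 19.105
d((-10, -6), (-6, -5)) = 4.1231
d((-8, -8), (10, -1)) = 19.3132
d((-8, -8), (3, 8)) = 19.4165
d((-8, -8), (-6, -5)) = 3.6056
d((10, -1), (3, 8)) = 11.4018
d((10, -1), (-6, -5)) = 16.4924
d((3, 8), (-6, -5)) = 15.8114

Closest pair: (-10, -6) and (-8, -8) with distance 2.8284

The closest pair is (-10, -6) and (-8, -8) with Euclidean distance 2.8284. For 5 points, brute-force pairwise comparison is shown above. For large n, the divide-and-conquer algorithm (sort by x, recurse on halves, check the dividing strip) achieves O(n log n).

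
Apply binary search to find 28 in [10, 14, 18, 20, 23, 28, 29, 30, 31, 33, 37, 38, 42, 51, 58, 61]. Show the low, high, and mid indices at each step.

Binary search for 28 in [10, 14, 18, 20, 23, 28, 29, 30, 31, 33, 37, 38, 42, 51, 58, 61]:

lo=0, hi=15, mid=7, arr[mid]=30 -> 30 > 28, search left half
lo=0, hi=6, mid=3, arr[mid]=20 -> 20 < 28, search right half
lo=4, hi=6, mid=5, arr[mid]=28 -> Found target at index 5!

Binary search finds 28 at index 5 after 3 comparisons. The search repeatedly halves the search space by comparing with the middle element.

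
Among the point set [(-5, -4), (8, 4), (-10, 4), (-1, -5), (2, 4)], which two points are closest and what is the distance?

Computing all pairwise distances among 5 points:

d((-5, -4), (8, 4)) = 15.2643
d((-5, -4), (-10, 4)) = 9.434
d((-5, -4), (-1, -5)) = 4.1231 <-- minimum
d((-5, -4), (2, 4)) = 10.6301
d((8, 4), (-10, 4)) = 18.0
d((8, 4), (-1, -5)) = 12.7279
d((8, 4), (2, 4)) = 6.0
d((-10, 4), (-1, -5)) = 12.7279
d((-10, 4), (2, 4)) = 12.0
d((-1, -5), (2, 4)) = 9.4868

Closest pair: (-5, -4) and (-1, -5) with distance 4.1231

The closest pair is (-5, -4) and (-1, -5) with Euclidean distance 4.1231. For 5 points, brute-force pairwise comparison is shown above. For large n, the divide-and-conquer algorithm (sort by x, recurse on halves, check the dividing strip) achieves O(n log n).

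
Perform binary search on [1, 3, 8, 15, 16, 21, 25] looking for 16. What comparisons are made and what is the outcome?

Binary search for 16 in [1, 3, 8, 15, 16, 21, 25]:

lo=0, hi=6, mid=3, arr[mid]=15 -> 15 < 16, search right half
lo=4, hi=6, mid=5, arr[mid]=21 -> 21 > 16, search left half
lo=4, hi=4, mid=4, arr[mid]=16 -> Found target at index 4!

Binary search finds 16 at index 4 after 3 comparisons. The search repeatedly halves the search space by comparing with the middle element.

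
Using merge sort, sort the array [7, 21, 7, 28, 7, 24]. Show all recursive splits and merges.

Merge sort trace:

Split: [7, 21, 7, 28, 7, 24] -> [7, 21, 7] and [28, 7, 24]
  Split: [7, 21, 7] -> [7] and [21, 7]
    Split: [21, 7] -> [21] and [7]
    Merge: [21] + [7] -> [7, 21]
  Merge: [7] + [7, 21] -> [7, 7, 21]
  Split: [28, 7, 24] -> [28] and [7, 24]
    Split: [7, 24] -> [7] and [24]
    Merge: [7] + [24] -> [7, 24]
  Merge: [28] + [7, 24] -> [7, 24, 28]
Merge: [7, 7, 21] + [7, 24, 28] -> [7, 7, 7, 21, 24, 28]

Final sorted array: [7, 7, 7, 21, 24, 28]

The merge sort proceeds by recursively splitting the array and merging sorted halves.
After all merges, the sorted array is [7, 7, 7, 21, 24, 28].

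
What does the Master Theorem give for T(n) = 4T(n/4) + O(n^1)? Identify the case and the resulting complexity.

Master Theorem for T(n) = 4T(n/4) + O(n^1):

a = 4, b = 4, c = 1
log_b(a) = log_4(4) = 1.0000

Case 2: c = 1 = log_4(4) = 1.0000
T(n) = O(n^1 log n) = O(n log n)

For T(n) = 4T(n/4) + O(n^1): log_4(4) = 1.0000. This is Case 2 of the Master Theorem (c = log_b(a), equal work at all levels), giving O(n log n).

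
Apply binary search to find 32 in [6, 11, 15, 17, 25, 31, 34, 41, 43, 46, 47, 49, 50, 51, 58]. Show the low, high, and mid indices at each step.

Binary search for 32 in [6, 11, 15, 17, 25, 31, 34, 41, 43, 46, 47, 49, 50, 51, 58]:

lo=0, hi=14, mid=7, arr[mid]=41 -> 41 > 32, search left half
lo=0, hi=6, mid=3, arr[mid]=17 -> 17 < 32, search right half
lo=4, hi=6, mid=5, arr[mid]=31 -> 31 < 32, search right half
lo=6, hi=6, mid=6, arr[mid]=34 -> 34 > 32, search left half
lo=6 > hi=5, target 32 not found

Binary search determines that 32 is not in the array after 4 comparisons. The search space was exhausted without finding the target.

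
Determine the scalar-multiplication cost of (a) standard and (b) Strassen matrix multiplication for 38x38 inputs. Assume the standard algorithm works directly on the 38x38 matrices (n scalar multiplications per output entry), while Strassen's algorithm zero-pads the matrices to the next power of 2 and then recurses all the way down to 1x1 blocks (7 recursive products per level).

Matrix multiplication for 38x38 matrices:

Strassen's algorithm requires power-of-2 dimensions. Pad 38x38 to 64x64 (next power of 2).

Standard algorithm: 38^3 = 54872 multiplications
Strassen's algorithm: 7^(log2(64)) = 7^6 = 117649 multiplications
Difference: 54872 - 117649 = -62777 (Strassen uses MORE here due to padding overhead — for small or just-over-power-of-2 n, padding can outweigh the per-level savings)

Standard: 54872 multiplications (38^3). Strassen: 117649 multiplications (7^6, after padding to 64x64). Strassen reduces 8 recursive multiplications to 7 at each level.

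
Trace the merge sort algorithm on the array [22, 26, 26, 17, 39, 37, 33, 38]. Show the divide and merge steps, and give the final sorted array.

Merge sort trace:

Split: [22, 26, 26, 17, 39, 37, 33, 38] -> [22, 26, 26, 17] and [39, 37, 33, 38]
  Split: [22, 26, 26, 17] -> [22, 26] and [26, 17]
    Split: [22, 26] -> [22] and [26]
    Merge: [22] + [26] -> [22, 26]
    Split: [26, 17] -> [26] and [17]
    Merge: [26] + [17] -> [17, 26]
  Merge: [22, 26] + [17, 26] -> [17, 22, 26, 26]
  Split: [39, 37, 33, 38] -> [39, 37] and [33, 38]
    Split: [39, 37] -> [39] and [37]
    Merge: [39] + [37] -> [37, 39]
    Split: [33, 38] -> [33] and [38]
    Merge: [33] + [38] -> [33, 38]
  Merge: [37, 39] + [33, 38] -> [33, 37, 38, 39]
Merge: [17, 22, 26, 26] + [33, 37, 38, 39] -> [17, 22, 26, 26, 33, 37, 38, 39]

Final sorted array: [17, 22, 26, 26, 33, 37, 38, 39]

The merge sort proceeds by recursively splitting the array and merging sorted halves.
After all merges, the sorted array is [17, 22, 26, 26, 33, 37, 38, 39].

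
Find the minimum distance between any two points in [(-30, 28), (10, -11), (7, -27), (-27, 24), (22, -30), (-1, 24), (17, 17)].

Computing all pairwise distances among 7 points:

d((-30, 28), (10, -11)) = 55.8659
d((-30, 28), (7, -27)) = 66.2873
d((-30, 28), (-27, 24)) = 5.0 <-- minimum
d((-30, 28), (22, -30)) = 77.8974
d((-30, 28), (-1, 24)) = 29.2746
d((-30, 28), (17, 17)) = 48.2701
d((10, -11), (7, -27)) = 16.2788
d((10, -11), (-27, 24)) = 50.9313
d((10, -11), (22, -30)) = 22.4722
d((10, -11), (-1, 24)) = 36.6879
d((10, -11), (17, 17)) = 28.8617
d((7, -27), (-27, 24)) = 61.2944
d((7, -27), (22, -30)) = 15.2971
d((7, -27), (-1, 24)) = 51.6236
d((7, -27), (17, 17)) = 45.1221
d((-27, 24), (22, -30)) = 72.9178
d((-27, 24), (-1, 24)) = 26.0
d((-27, 24), (17, 17)) = 44.5533
d((22, -30), (-1, 24)) = 58.6941
d((22, -30), (17, 17)) = 47.2652
d((-1, 24), (17, 17)) = 19.3132

Closest pair: (-30, 28) and (-27, 24) with distance 5.0

The closest pair is (-30, 28) and (-27, 24) with Euclidean distance 5.0. For 7 points, brute-force pairwise comparison is shown above. For large n, the divide-and-conquer algorithm (sort by x, recurse on halves, check the dividing strip) achieves O(n log n).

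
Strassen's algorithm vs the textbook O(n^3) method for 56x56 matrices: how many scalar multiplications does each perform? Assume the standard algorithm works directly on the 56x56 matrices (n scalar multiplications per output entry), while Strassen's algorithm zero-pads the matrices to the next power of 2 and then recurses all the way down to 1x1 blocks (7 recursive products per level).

Matrix multiplication for 56x56 matrices:

Strassen's algorithm requires power-of-2 dimensions. Pad 56x56 to 64x64 (next power of 2).

Standard algorithm: 56^3 = 175616 multiplications
Strassen's algorithm: 7^(log2(64)) = 7^6 = 117649 multiplications
Savings: 175616 - 117649 = 57967 multiplications

Standard: 175616 multiplications (56^3). Strassen: 117649 multiplications (7^6, after padding to 64x64). Strassen reduces 8 recursive multiplications to 7 at each level.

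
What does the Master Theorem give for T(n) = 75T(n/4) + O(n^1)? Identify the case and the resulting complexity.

Master Theorem for T(n) = 75T(n/4) + O(n^1):

a = 75, b = 4, c = 1
log_b(a) = log_4(75) = 3.1144

Case 1: c = 1 < log_4(75) = 3.1144
T(n) = O(n^(log_4 75))

For T(n) = 75T(n/4) + O(n^1): log_4(75) = 3.1144. This is Case 1 of the Master Theorem (c < log_b(a), work dominated by leaves), giving O(n^(log_4 75)).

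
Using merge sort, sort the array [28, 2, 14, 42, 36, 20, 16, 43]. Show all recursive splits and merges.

Merge sort trace:

Split: [28, 2, 14, 42, 36, 20, 16, 43] -> [28, 2, 14, 42] and [36, 20, 16, 43]
  Split: [28, 2, 14, 42] -> [28, 2] and [14, 42]
    Split: [28, 2] -> [28] and [2]
    Merge: [28] + [2] -> [2, 28]
    Split: [14, 42] -> [14] and [42]
    Merge: [14] + [42] -> [14, 42]
  Merge: [2, 28] + [14, 42] -> [2, 14, 28, 42]
  Split: [36, 20, 16, 43] -> [36, 20] and [16, 43]
    Split: [36, 20] -> [36] and [20]
    Merge: [36] + [20] -> [20, 36]
    Split: [16, 43] -> [16] and [43]
    Merge: [16] + [43] -> [16, 43]
  Merge: [20, 36] + [16, 43] -> [16, 20, 36, 43]
Merge: [2, 14, 28, 42] + [16, 20, 36, 43] -> [2, 14, 16, 20, 28, 36, 42, 43]

Final sorted array: [2, 14, 16, 20, 28, 36, 42, 43]

The merge sort proceeds by recursively splitting the array and merging sorted halves.
After all merges, the sorted array is [2, 14, 16, 20, 28, 36, 42, 43].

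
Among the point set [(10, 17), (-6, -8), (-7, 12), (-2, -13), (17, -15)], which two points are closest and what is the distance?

Computing all pairwise distances among 5 points:

d((10, 17), (-6, -8)) = 29.6816
d((10, 17), (-7, 12)) = 17.72
d((10, 17), (-2, -13)) = 32.311
d((10, 17), (17, -15)) = 32.7567
d((-6, -8), (-7, 12)) = 20.025
d((-6, -8), (-2, -13)) = 6.4031 <-- minimum
d((-6, -8), (17, -15)) = 24.0416
d((-7, 12), (-2, -13)) = 25.4951
d((-7, 12), (17, -15)) = 36.1248
d((-2, -13), (17, -15)) = 19.105

Closest pair: (-6, -8) and (-2, -13) with distance 6.4031

The closest pair is (-6, -8) and (-2, -13) with Euclidean distance 6.4031. For 5 points, brute-force pairwise comparison is shown above. For large n, the divide-and-conquer algorithm (sort by x, recurse on halves, check the dividing strip) achieves O(n log n).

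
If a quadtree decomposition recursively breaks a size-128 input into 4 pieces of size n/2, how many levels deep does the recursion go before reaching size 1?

For divide and conquer with division factor 2:

Problem sizes at each level:
Level 0: 128
Level 1: 64
Level 2: 32
Level 3: 16
Level 4: 8
Level 5: 4
Level 6: 2
Level 7: 1

The root is level 0 and the size-1 base case is level 7 (the tree spans levels 0 through 7, i.e. 8 levels counting the root), so the depth is the number of divisions: log_2(128) = 7

The recursion tree depth is log_2(128) = 7. At each level, the problem size is divided by 2, so it takes 7 divisions to reduce to a base case of size 1. The algorithm makes 4 recursive calls at each level.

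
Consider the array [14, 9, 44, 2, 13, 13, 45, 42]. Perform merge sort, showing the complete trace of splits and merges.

Merge sort trace:

Split: [14, 9, 44, 2, 13, 13, 45, 42] -> [14, 9, 44, 2] and [13, 13, 45, 42]
  Split: [14, 9, 44, 2] -> [14, 9] and [44, 2]
    Split: [14, 9] -> [14] and [9]
    Merge: [14] + [9] -> [9, 14]
    Split: [44, 2] -> [44] and [2]
    Merge: [44] + [2] -> [2, 44]
  Merge: [9, 14] + [2, 44] -> [2, 9, 14, 44]
  Split: [13, 13, 45, 42] -> [13, 13] and [45, 42]
    Split: [13, 13] -> [13] and [13]
    Merge: [13] + [13] -> [13, 13]
    Split: [45, 42] -> [45] and [42]
    Merge: [45] + [42] -> [42, 45]
  Merge: [13, 13] + [42, 45] -> [13, 13, 42, 45]
Merge: [2, 9, 14, 44] + [13, 13, 42, 45] -> [2, 9, 13, 13, 14, 42, 44, 45]

Final sorted array: [2, 9, 13, 13, 14, 42, 44, 45]

The merge sort proceeds by recursively splitting the array and merging sorted halves.
After all merges, the sorted array is [2, 9, 13, 13, 14, 42, 44, 45].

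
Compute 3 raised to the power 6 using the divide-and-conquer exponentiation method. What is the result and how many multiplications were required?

Computing 3^6 by squaring (build up from 3^1; each line after the first costs one multiplication):

3^1 = 3
3^2 = (3^1)^2 = 3^2 = 9
3^3 = 3 * 3^2 = 3 * 9 = 27
3^6 = (3^3)^2 = 27^2 = 729

Result: 729
Multiplications needed: 3 (3 lines after 3^1)

3^6 = 729. Using exponentiation by squaring, this requires 3 multiplications. The key idea: if the exponent is even, square the half-power; if odd, multiply by the base once.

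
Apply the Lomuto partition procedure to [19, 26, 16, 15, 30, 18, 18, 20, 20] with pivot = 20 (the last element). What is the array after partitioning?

Lomuto partition with pivot = 20:

Initial array: [19, 26, 16, 15, 30, 18, 18, 20, 20]

arr[0]=19 <= 20: swap with position 0, array becomes [19, 26, 16, 15, 30, 18, 18, 20, 20]
arr[1]=26 > 20: no swap
arr[2]=16 <= 20: swap with position 1, array becomes [19, 16, 26, 15, 30, 18, 18, 20, 20]
arr[3]=15 <= 20: swap with position 2, array becomes [19, 16, 15, 26, 30, 18, 18, 20, 20]
arr[4]=30 > 20: no swap
arr[5]=18 <= 20: swap with position 3, array becomes [19, 16, 15, 18, 30, 26, 18, 20, 20]
arr[6]=18 <= 20: swap with position 4, array becomes [19, 16, 15, 18, 18, 26, 30, 20, 20]
arr[7]=20 <= 20: swap with position 5, array becomes [19, 16, 15, 18, 18, 20, 30, 26, 20]

Place pivot at position 6: [19, 16, 15, 18, 18, 20, 20, 26, 30]
Pivot position: 6

After partitioning with pivot 20, the array becomes [19, 16, 15, 18, 18, 20, 20, 26, 30]. The pivot is placed at index 6. All elements to the left of the pivot are <= 20, and all elements to the right are > 20.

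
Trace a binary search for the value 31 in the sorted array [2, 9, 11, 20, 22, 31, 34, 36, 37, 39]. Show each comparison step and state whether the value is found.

Binary search for 31 in [2, 9, 11, 20, 22, 31, 34, 36, 37, 39]:

lo=0, hi=9, mid=4, arr[mid]=22 -> 22 < 31, search right half
lo=5, hi=9, mid=7, arr[mid]=36 -> 36 > 31, search left half
lo=5, hi=6, mid=5, arr[mid]=31 -> Found target at index 5!

Binary search finds 31 at index 5 after 3 comparisons. The search repeatedly halves the search space by comparing with the middle element.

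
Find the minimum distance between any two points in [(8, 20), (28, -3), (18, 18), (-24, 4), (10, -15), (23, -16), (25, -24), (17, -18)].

Computing all pairwise distances among 8 points:

d((8, 20), (28, -3)) = 30.4795
d((8, 20), (18, 18)) = 10.198
d((8, 20), (-24, 4)) = 35.7771
d((8, 20), (10, -15)) = 35.0571
d((8, 20), (23, -16)) = 39.0
d((8, 20), (25, -24)) = 47.1699
d((8, 20), (17, -18)) = 39.0512
d((28, -3), (18, 18)) = 23.2594
d((28, -3), (-24, 4)) = 52.469
d((28, -3), (10, -15)) = 21.6333
d((28, -3), (23, -16)) = 13.9284
d((28, -3), (25, -24)) = 21.2132
d((28, -3), (17, -18)) = 18.6011
d((18, 18), (-24, 4)) = 44.2719
d((18, 18), (10, -15)) = 33.9559
d((18, 18), (23, -16)) = 34.3657
d((18, 18), (25, -24)) = 42.5793
d((18, 18), (17, -18)) = 36.0139
d((-24, 4), (10, -15)) = 38.9487
d((-24, 4), (23, -16)) = 51.0784
d((-24, 4), (25, -24)) = 56.4358
d((-24, 4), (17, -18)) = 46.5296
d((10, -15), (23, -16)) = 13.0384
d((10, -15), (25, -24)) = 17.4929
d((10, -15), (17, -18)) = 7.6158
d((23, -16), (25, -24)) = 8.2462
d((23, -16), (17, -18)) = 6.3246 <-- minimum
d((25, -24), (17, -18)) = 10.0

Closest pair: (23, -16) and (17, -18) with distance 6.3246

The closest pair is (23, -16) and (17, -18) with Euclidean distance 6.3246. For 8 points, brute-force pairwise comparison is shown above. For large n, the divide-and-conquer algorithm (sort by x, recurse on halves, check the dividing strip) achieves O(n log n).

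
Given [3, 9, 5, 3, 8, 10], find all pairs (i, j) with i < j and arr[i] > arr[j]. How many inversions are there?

Finding inversions in [3, 9, 5, 3, 8, 10]:

(1, 2): arr[1]=9 > arr[2]=5
(1, 3): arr[1]=9 > arr[3]=3
(1, 4): arr[1]=9 > arr[4]=8
(2, 3): arr[2]=5 > arr[3]=3

Total inversions: 4

The array has 4 inversion(s): (1,2), (1,3), (1,4), (2,3). Each pair (i,j) satisfies i < j and arr[i] > arr[j].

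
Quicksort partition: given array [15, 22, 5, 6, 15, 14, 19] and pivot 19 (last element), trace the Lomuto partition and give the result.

Lomuto partition with pivot = 19:

Initial array: [15, 22, 5, 6, 15, 14, 19]

arr[0]=15 <= 19: swap with position 0, array becomes [15, 22, 5, 6, 15, 14, 19]
arr[1]=22 > 19: no swap
arr[2]=5 <= 19: swap with position 1, array becomes [15, 5, 22, 6, 15, 14, 19]
arr[3]=6 <= 19: swap with position 2, array becomes [15, 5, 6, 22, 15, 14, 19]
arr[4]=15 <= 19: swap with position 3, array becomes [15, 5, 6, 15, 22, 14, 19]
arr[5]=14 <= 19: swap with position 4, array becomes [15, 5, 6, 15, 14, 22, 19]

Place pivot at position 5: [15, 5, 6, 15, 14, 19, 22]
Pivot position: 5

After partitioning with pivot 19, the array becomes [15, 5, 6, 15, 14, 19, 22]. The pivot is placed at index 5. All elements to the left of the pivot are <= 19, and all elements to the right are > 19.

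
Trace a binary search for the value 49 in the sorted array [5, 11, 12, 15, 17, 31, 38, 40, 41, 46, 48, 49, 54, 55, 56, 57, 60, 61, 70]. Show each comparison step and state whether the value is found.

Binary search for 49 in [5, 11, 12, 15, 17, 31, 38, 40, 41, 46, 48, 49, 54, 55, 56, 57, 60, 61, 70]:

lo=0, hi=18, mid=9, arr[mid]=46 -> 46 < 49, search right half
lo=10, hi=18, mid=14, arr[mid]=56 -> 56 > 49, search left half
lo=10, hi=13, mid=11, arr[mid]=49 -> Found target at index 11!

Binary search finds 49 at index 11 after 3 comparisons. The search repeatedly halves the search space by comparing with the middle element.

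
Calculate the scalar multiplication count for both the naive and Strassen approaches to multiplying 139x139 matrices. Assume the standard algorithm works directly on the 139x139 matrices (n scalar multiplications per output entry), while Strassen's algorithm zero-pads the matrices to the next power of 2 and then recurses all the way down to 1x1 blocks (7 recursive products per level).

Matrix multiplication for 139x139 matrices:

Strassen's algorithm requires power-of-2 dimensions. Pad 139x139 to 256x256 (next power of 2).

Standard algorithm: 139^3 = 2685619 multiplications
Strassen's algorithm: 7^(log2(256)) = 7^8 = 5764801 multiplications
Difference: 2685619 - 5764801 = -3079182 (Strassen uses MORE here due to padding overhead — for small or just-over-power-of-2 n, padding can outweigh the per-level savings)

Standard: 2685619 multiplications (139^3). Strassen: 5764801 multiplications (7^8, after padding to 256x256). Strassen reduces 8 recursive multiplications to 7 at each level.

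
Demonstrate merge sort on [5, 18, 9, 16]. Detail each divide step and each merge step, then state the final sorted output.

Merge sort trace:

Split: [5, 18, 9, 16] -> [5, 18] and [9, 16]
  Split: [5, 18] -> [5] and [18]
  Merge: [5] + [18] -> [5, 18]
  Split: [9, 16] -> [9] and [16]
  Merge: [9] + [16] -> [9, 16]
Merge: [5, 18] + [9, 16] -> [5, 9, 16, 18]

Final sorted array: [5, 9, 16, 18]

The merge sort proceeds by recursively splitting the array and merging sorted halves.
After all merges, the sorted array is [5, 9, 16, 18].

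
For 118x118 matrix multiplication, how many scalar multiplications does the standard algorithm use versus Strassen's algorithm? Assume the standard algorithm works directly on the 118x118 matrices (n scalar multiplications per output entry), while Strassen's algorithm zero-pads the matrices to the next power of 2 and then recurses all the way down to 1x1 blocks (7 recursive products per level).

Matrix multiplication for 118x118 matrices:

Strassen's algorithm requires power-of-2 dimensions. Pad 118x118 to 128x128 (next power of 2).

Standard algorithm: 118^3 = 1643032 multiplications
Strassen's algorithm: 7^(log2(128)) = 7^7 = 823543 multiplications
Savings: 1643032 - 823543 = 819489 multiplications

Standard: 1643032 multiplications (118^3). Strassen: 823543 multiplications (7^7, after padding to 128x128). Strassen reduces 8 recursive multiplications to 7 at each level.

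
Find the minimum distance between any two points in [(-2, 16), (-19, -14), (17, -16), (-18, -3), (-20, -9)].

Computing all pairwise distances among 5 points:

d((-2, 16), (-19, -14)) = 34.4819
d((-2, 16), (17, -16)) = 37.2156
d((-2, 16), (-18, -3)) = 24.8395
d((-2, 16), (-20, -9)) = 30.8058
d((-19, -14), (17, -16)) = 36.0555
d((-19, -14), (-18, -3)) = 11.0454
d((-19, -14), (-20, -9)) = 5.099 <-- minimum
d((17, -16), (-18, -3)) = 37.3363
d((17, -16), (-20, -9)) = 37.6563
d((-18, -3), (-20, -9)) = 6.3246

Closest pair: (-19, -14) and (-20, -9) with distance 5.099

The closest pair is (-19, -14) and (-20, -9) with Euclidean distance 5.099. For 5 points, brute-force pairwise comparison is shown above. For large n, the divide-and-conquer algorithm (sort by x, recurse on halves, check the dividing strip) achieves O(n log n).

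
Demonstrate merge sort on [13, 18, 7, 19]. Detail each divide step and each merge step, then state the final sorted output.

Merge sort trace:

Split: [13, 18, 7, 19] -> [13, 18] and [7, 19]
  Split: [13, 18] -> [13] and [18]
  Merge: [13] + [18] -> [13, 18]
  Split: [7, 19] -> [7] and [19]
  Merge: [7] + [19] -> [7, 19]
Merge: [13, 18] + [7, 19] -> [7, 13, 18, 19]

Final sorted array: [7, 13, 18, 19]

The merge sort proceeds by recursively splitting the array and merging sorted halves.
After all merges, the sorted array is [7, 13, 18, 19].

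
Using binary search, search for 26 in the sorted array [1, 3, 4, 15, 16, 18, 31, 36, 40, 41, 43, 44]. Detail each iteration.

Binary search for 26 in [1, 3, 4, 15, 16, 18, 31, 36, 40, 41, 43, 44]:

lo=0, hi=11, mid=5, arr[mid]=18 -> 18 < 26, search right half
lo=6, hi=11, mid=8, arr[mid]=40 -> 40 > 26, search left half
lo=6, hi=7, mid=6, arr[mid]=31 -> 31 > 26, search left half
lo=6 > hi=5, target 26 not found

Binary search determines that 26 is not in the array after 3 comparisons. The search space was exhausted without finding the target.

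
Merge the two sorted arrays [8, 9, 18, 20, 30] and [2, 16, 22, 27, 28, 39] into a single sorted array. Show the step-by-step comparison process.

Merging process:

Compare 8 vs 2: take 2 from right. Merged: [2]
Compare 8 vs 16: take 8 from left. Merged: [2, 8]
Compare 9 vs 16: take 9 from left. Merged: [2, 8, 9]
Compare 18 vs 16: take 16 from right. Merged: [2, 8, 9, 16]
Compare 18 vs 22: take 18 from left. Merged: [2, 8, 9, 16, 18]
Compare 20 vs 22: take 20 from left. Merged: [2, 8, 9, 16, 18, 20]
Compare 30 vs 22: take 22 from right. Merged: [2, 8, 9, 16, 18, 20, 22]
Compare 30 vs 27: take 27 from right. Merged: [2, 8, 9, 16, 18, 20, 22, 27]
Compare 30 vs 28: take 28 from right. Merged: [2, 8, 9, 16, 18, 20, 22, 27, 28]
Compare 30 vs 39: take 30 from left. Merged: [2, 8, 9, 16, 18, 20, 22, 27, 28, 30]
Append remaining from right: [39]. Merged: [2, 8, 9, 16, 18, 20, 22, 27, 28, 30, 39]

Final merged array: [2, 8, 9, 16, 18, 20, 22, 27, 28, 30, 39]
Total comparisons: 10

The merged array is [2, 8, 9, 16, 18, 20, 22, 27, 28, 30, 39], requiring 10 comparisons. The merge step runs in O(n) time where n is the total number of elements.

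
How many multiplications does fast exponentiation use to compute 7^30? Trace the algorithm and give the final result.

Computing 7^30 by squaring (build up from 7^1; each line after the first costs one multiplication):

7^1 = 7
7^2 = (7^1)^2 = 7^2 = 49
7^3 = 7 * 7^2 = 7 * 49 = 343
7^6 = (7^3)^2 = 343^2 = 117649
7^7 = 7 * 7^6 = 7 * 117649 = 823543
7^14 = (7^7)^2 = 823543^2 = 678223072849
7^15 = 7 * 7^14 = 7 * 678223072849 = 4747561509943
7^30 = (7^15)^2 = 4747561509943^2 = 22539340290692258087863249

Result: 22539340290692258087863249
Multiplications needed: 7 (7 lines after 7^1)

7^30 = 22539340290692258087863249. Using exponentiation by squaring, this requires 7 multiplications. The key idea: if the exponent is even, square the half-power; if odd, multiply by the base once.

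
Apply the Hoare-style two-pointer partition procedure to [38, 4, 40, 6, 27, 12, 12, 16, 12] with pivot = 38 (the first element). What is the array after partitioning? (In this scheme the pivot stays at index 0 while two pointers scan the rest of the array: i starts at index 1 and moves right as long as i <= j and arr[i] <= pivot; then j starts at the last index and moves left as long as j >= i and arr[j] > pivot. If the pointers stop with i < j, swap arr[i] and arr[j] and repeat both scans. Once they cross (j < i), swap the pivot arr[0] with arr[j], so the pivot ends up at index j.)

Hoare-style two-pointer partition with pivot = 38:

Initial array: [38, 4, 40, 6, 27, 12, 12, 16, 12]

Pointers start at i = 1, j = 8.
i stops at index 2 (arr[2]=40 > 38), j stops at index 8 (arr[8]=12 <= 38): swap arr[2] and arr[8], array becomes [38, 4, 12, 6, 27, 12, 12, 16, 40]
i ends at 8, j ends at 7: the pointers have crossed (j < i), so scanning stops.

Swap pivot arr[0] with arr[7] to place pivot at position 7: [16, 4, 12, 6, 27, 12, 12, 38, 40]
Pivot position: 7

After partitioning with pivot 38, the array becomes [16, 4, 12, 6, 27, 12, 12, 38, 40]. The pivot is placed at index 7. All elements to the left of the pivot are <= 38, and all elements to the right are > 38.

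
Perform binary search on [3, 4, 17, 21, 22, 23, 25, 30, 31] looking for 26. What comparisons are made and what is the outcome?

Binary search for 26 in [3, 4, 17, 21, 22, 23, 25, 30, 31]:

lo=0, hi=8, mid=4, arr[mid]=22 -> 22 < 26, search right half
lo=5, hi=8, mid=6, arr[mid]=25 -> 25 < 26, search right half
lo=7, hi=8, mid=7, arr[mid]=30 -> 30 > 26, search left half
lo=7 > hi=6, target 26 not found

Binary search determines that 26 is not in the array after 3 comparisons. The search space was exhausted without finding the target.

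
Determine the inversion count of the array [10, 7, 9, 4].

Finding inversions in [10, 7, 9, 4]:

(0, 1): arr[0]=10 > arr[1]=7
(0, 2): arr[0]=10 > arr[2]=9
(0, 3): arr[0]=10 > arr[3]=4
(1, 3): arr[1]=7 > arr[3]=4
(2, 3): arr[2]=9 > arr[3]=4

Total inversions: 5

The array has 5 inversion(s): (0,1), (0,2), (0,3), (1,3), (2,3). Each pair (i,j) satisfies i < j and arr[i] > arr[j].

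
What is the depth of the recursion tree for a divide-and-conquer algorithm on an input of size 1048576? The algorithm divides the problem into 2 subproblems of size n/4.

For divide and conquer with division factor 4:

Problem sizes at each level:
Level 0: 1048576
Level 1: 262144
Level 2: 65536
Level 3: 16384
Level 4: 4096
Level 5: 1024
Level 6: 256
Level 7: 64
Level 8: 16
Level 9: 4
Level 10: 1

The root is level 0 and the size-1 base case is level 10 (the tree spans levels 0 through 10, i.e. 11 levels counting the root), so the depth is the number of divisions: log_4(1048576) = 10

The recursion tree depth is log_4(1048576) = 10. At each level, the problem size is divided by 4, so it takes 10 divisions to reduce to a base case of size 1. The algorithm makes 2 recursive calls at each level.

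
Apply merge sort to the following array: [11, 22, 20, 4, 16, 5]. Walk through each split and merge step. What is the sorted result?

Merge sort trace:

Split: [11, 22, 20, 4, 16, 5] -> [11, 22, 20] and [4, 16, 5]
  Split: [11, 22, 20] -> [11] and [22, 20]
    Split: [22, 20] -> [22] and [20]
    Merge: [22] + [20] -> [20, 22]
  Merge: [11] + [20, 22] -> [11, 20, 22]
  Split: [4, 16, 5] -> [4] and [16, 5]
    Split: [16, 5] -> [16] and [5]
    Merge: [16] + [5] -> [5, 16]
  Merge: [4] + [5, 16] -> [4, 5, 16]
Merge: [11, 20, 22] + [4, 5, 16] -> [4, 5, 11, 16, 20, 22]

Final sorted array: [4, 5, 11, 16, 20, 22]

The merge sort proceeds by recursively splitting the array and merging sorted halves.
After all merges, the sorted array is [4, 5, 11, 16, 20, 22].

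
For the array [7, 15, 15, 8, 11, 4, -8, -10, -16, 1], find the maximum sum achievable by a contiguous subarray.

Using Kadane's algorithm on [7, 15, 15, 8, 11, 4, -8, -10, -16, 1]:

Scanning through the array:
Position 1 (value 15): max_ending_here = 22, max_so_far = 22
Position 2 (value 15): max_ending_here = 37, max_so_far = 37
Position 3 (value 8): max_ending_here = 45, max_so_far = 45
Position 4 (value 11): max_ending_here = 56, max_so_far = 56
Position 5 (value 4): max_ending_here = 60, max_so_far = 60
Position 6 (value -8): max_ending_here = 52, max_so_far = 60
Position 7 (value -10): max_ending_here = 42, max_so_far = 60
Position 8 (value -16): max_ending_here = 26, max_so_far = 60
Position 9 (value 1): max_ending_here = 27, max_so_far = 60

Maximum subarray: [7, 15, 15, 8, 11, 4]
Maximum sum: 60

The maximum subarray is [7, 15, 15, 8, 11, 4] with sum 60. This subarray runs from index 0 to index 5.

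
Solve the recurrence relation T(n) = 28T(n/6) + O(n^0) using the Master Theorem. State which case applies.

Master Theorem for T(n) = 28T(n/6) + O(n^0):

a = 28, b = 6, c = 0
log_b(a) = log_6(28) = 1.8597

Case 1: c = 0 < log_6(28) = 1.8597
T(n) = O(n^(log_6 28))

For T(n) = 28T(n/6) + O(n^0): log_6(28) = 1.8597. This is Case 1 of the Master Theorem (c < log_b(a), work dominated by leaves), giving O(n^(log_6 28)).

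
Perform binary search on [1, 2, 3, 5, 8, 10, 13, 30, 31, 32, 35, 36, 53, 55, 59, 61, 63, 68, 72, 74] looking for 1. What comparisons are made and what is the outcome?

Binary search for 1 in [1, 2, 3, 5, 8, 10, 13, 30, 31, 32, 35, 36, 53, 55, 59, 61, 63, 68, 72, 74]:

lo=0, hi=19, mid=9, arr[mid]=32 -> 32 > 1, search left half
lo=0, hi=8, mid=4, arr[mid]=8 -> 8 > 1, search left half
lo=0, hi=3, mid=1, arr[mid]=2 -> 2 > 1, search left half
lo=0, hi=0, mid=0, arr[mid]=1 -> Found target at index 0!

Binary search finds 1 at index 0 after 4 comparisons. The search repeatedly halves the search space by comparing with the middle element.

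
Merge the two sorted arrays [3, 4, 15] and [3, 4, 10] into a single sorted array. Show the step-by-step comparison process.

Merging process:

Compare 3 vs 3: take 3 from left. Merged: [3]
Compare 4 vs 3: take 3 from right. Merged: [3, 3]
Compare 4 vs 4: take 4 from left. Merged: [3, 3, 4]
Compare 15 vs 4: take 4 from right. Merged: [3, 3, 4, 4]
Compare 15 vs 10: take 10 from right. Merged: [3, 3, 4, 4, 10]
Append remaining from left: [15]. Merged: [3, 3, 4, 4, 10, 15]

Final merged array: [3, 3, 4, 4, 10, 15]
Total comparisons: 5

The merged array is [3, 3, 4, 4, 10, 15], requiring 5 comparisons. The merge step runs in O(n) time where n is the total number of elements.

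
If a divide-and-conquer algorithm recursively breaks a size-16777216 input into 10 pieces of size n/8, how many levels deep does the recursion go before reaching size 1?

For divide and conquer with division factor 8:

Problem sizes at each level:
Level 0: 16777216
Level 1: 2097152
Level 2: 262144
Level 3: 32768
Level 4: 4096
Level 5: 512
Level 6: 64
Level 7: 8
Level 8: 1

The root is level 0 and the size-1 base case is level 8 (the tree spans levels 0 through 8, i.e. 9 levels counting the root), so the depth is the number of divisions: log_8(16777216) = 8

The recursion tree depth is log_8(16777216) = 8. At each level, the problem size is divided by 8, so it takes 8 divisions to reduce to a base case of size 1. The algorithm makes 10 recursive calls at each level.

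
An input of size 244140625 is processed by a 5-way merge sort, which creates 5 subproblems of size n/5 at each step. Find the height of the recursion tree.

For divide and conquer with division factor 5:

Problem sizes at each level:
Level 0: 244140625
Level 1: 48828125
Level 2: 9765625
Level 3: 1953125
Level 4: 390625
Level 5: 78125
Level 6: 15625
Level 7: 3125
Level 8: 625
Level 9: 125
Level 10: 25
Level 11: 5
Level 12: 1

The root is level 0 and the size-1 base case is level 12 (the tree spans levels 0 through 12, i.e. 13 levels counting the root), so the depth is the number of divisions: log_5(244140625) = 12

The recursion tree depth is log_5(244140625) = 12. At each level, the problem size is divided by 5, so it takes 12 divisions to reduce to a base case of size 1. The algorithm makes 5 recursive calls at each level.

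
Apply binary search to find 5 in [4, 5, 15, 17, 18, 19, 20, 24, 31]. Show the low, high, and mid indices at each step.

Binary search for 5 in [4, 5, 15, 17, 18, 19, 20, 24, 31]:

lo=0, hi=8, mid=4, arr[mid]=18 -> 18 > 5, search left half
lo=0, hi=3, mid=1, arr[mid]=5 -> Found target at index 1!

Binary search finds 5 at index 1 after 2 comparisons. The search repeatedly halves the search space by comparing with the middle element.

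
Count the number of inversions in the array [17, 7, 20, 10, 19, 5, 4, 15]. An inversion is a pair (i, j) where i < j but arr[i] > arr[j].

Finding inversions in [17, 7, 20, 10, 19, 5, 4, 15]:

(0, 1): arr[0]=17 > arr[1]=7
(0, 3): arr[0]=17 > arr[3]=10
(0, 5): arr[0]=17 > arr[5]=5
(0, 6): arr[0]=17 > arr[6]=4
(0, 7): arr[0]=17 > arr[7]=15
(1, 5): arr[1]=7 > arr[5]=5
(1, 6): arr[1]=7 > arr[6]=4
(2, 3): arr[2]=20 > arr[3]=10
(2, 4): arr[2]=20 > arr[4]=19
(2, 5): arr[2]=20 > arr[5]=5
(2, 6): arr[2]=20 > arr[6]=4
(2, 7): arr[2]=20 > arr[7]=15
(3, 5): arr[3]=10 > arr[5]=5
(3, 6): arr[3]=10 > arr[6]=4
(4, 5): arr[4]=19 > arr[5]=5
(4, 6): arr[4]=19 > arr[6]=4
(4, 7): arr[4]=19 > arr[7]=15
(5, 6): arr[5]=5 > arr[6]=4

Total inversions: 18

The array has 18 inversion(s): (0,1), (0,3), (0,5), (0,6), (0,7), (1,5), (1,6), (2,3), (2,4), (2,5), (2,6), (2,7), (3,5), (3,6), (4,5), (4,6), (4,7), (5,6). Each pair (i,j) satisfies i < j and arr[i] > arr[j].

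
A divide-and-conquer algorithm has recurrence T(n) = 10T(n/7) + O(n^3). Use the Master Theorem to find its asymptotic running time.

Master Theorem for T(n) = 10T(n/7) + O(n^3):

a = 10, b = 7, c = 3
log_b(a) = log_7(10) = 1.1833

Case 3: c = 3 > log_7(10) = 1.1833
T(n) = O(n^3) = O(n^3)

For T(n) = 10T(n/7) + O(n^3): log_7(10) = 1.1833. This is Case 3 of the Master Theorem (c > log_b(a), work dominated by root), giving O(n^3).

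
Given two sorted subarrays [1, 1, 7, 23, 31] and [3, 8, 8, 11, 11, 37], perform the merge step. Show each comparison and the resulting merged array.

Merging process:

Compare 1 vs 3: take 1 from left. Merged: [1]
Compare 1 vs 3: take 1 from left. Merged: [1, 1]
Compare 7 vs 3: take 3 from right. Merged: [1, 1, 3]
Compare 7 vs 8: take 7 from left. Merged: [1, 1, 3, 7]
Compare 23 vs 8: take 8 from right. Merged: [1, 1, 3, 7, 8]
Compare 23 vs 8: take 8 from right. Merged: [1, 1, 3, 7, 8, 8]
Compare 23 vs 11: take 11 from right. Merged: [1, 1, 3, 7, 8, 8, 11]
Compare 23 vs 11: take 11 from right. Merged: [1, 1, 3, 7, 8, 8, 11, 11]
Compare 23 vs 37: take 23 from left. Merged: [1, 1, 3, 7, 8, 8, 11, 11, 23]
Compare 31 vs 37: take 31 from left. Merged: [1, 1, 3, 7, 8, 8, 11, 11, 23, 31]
Append remaining from right: [37]. Merged: [1, 1, 3, 7, 8, 8, 11, 11, 23, 31, 37]

Final merged array: [1, 1, 3, 7, 8, 8, 11, 11, 23, 31, 37]
Total comparisons: 10

The merged array is [1, 1, 3, 7, 8, 8, 11, 11, 23, 31, 37], requiring 10 comparisons. The merge step runs in O(n) time where n is the total number of elements.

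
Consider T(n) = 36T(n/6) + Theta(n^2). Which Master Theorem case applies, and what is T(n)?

Master Theorem for T(n) = 36T(n/6) + O(n^2):

a = 36, b = 6, c = 2
log_b(a) = log_6(36) = 2.0000

Case 2: c = 2 = log_6(36) = 2.0000
T(n) = O(n^2 log n) = O(n^2 log n)

For T(n) = 36T(n/6) + O(n^2): log_6(36) = 2.0000. This is Case 2 of the Master Theorem (c = log_b(a), equal work at all levels), giving O(n^2 log n).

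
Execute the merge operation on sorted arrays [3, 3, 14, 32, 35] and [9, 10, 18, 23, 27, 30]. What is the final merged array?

Merging process:

Compare 3 vs 9: take 3 from left. Merged: [3]
Compare 3 vs 9: take 3 from left. Merged: [3, 3]
Compare 14 vs 9: take 9 from right. Merged: [3, 3, 9]
Compare 14 vs 10: take 10 from right. Merged: [3, 3, 9, 10]
Compare 14 vs 18: take 14 from left. Merged: [3, 3, 9, 10, 14]
Compare 32 vs 18: take 18 from right. Merged: [3, 3, 9, 10, 14, 18]
Compare 32 vs 23: take 23 from right. Merged: [3, 3, 9, 10, 14, 18, 23]
Compare 32 vs 27: take 27 from right. Merged: [3, 3, 9, 10, 14, 18, 23, 27]
Compare 32 vs 30: take 30 from right. Merged: [3, 3, 9, 10, 14, 18, 23, 27, 30]
Append remaining from left: [32, 35]. Merged: [3, 3, 9, 10, 14, 18, 23, 27, 30, 32, 35]

Final merged array: [3, 3, 9, 10, 14, 18, 23, 27, 30, 32, 35]
Total comparisons: 9

The merged array is [3, 3, 9, 10, 14, 18, 23, 27, 30, 32, 35], requiring 9 comparisons. The merge step runs in O(n) time where n is the total number of elements.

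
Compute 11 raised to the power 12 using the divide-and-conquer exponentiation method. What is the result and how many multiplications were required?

Computing 11^12 by squaring (build up from 11^1; each line after the first costs one multiplication):

11^1 = 11
11^2 = (11^1)^2 = 11^2 = 121
11^3 = 11 * 11^2 = 11 * 121 = 1331
11^6 = (11^3)^2 = 1331^2 = 1771561
11^12 = (11^6)^2 = 1771561^2 = 3138428376721

Result: 3138428376721
Multiplications needed: 4 (4 lines after 11^1)

11^12 = 3138428376721. Using exponentiation by squaring, this requires 4 multiplications. The key idea: if the exponent is even, square the half-power; if odd, multiply by the base once.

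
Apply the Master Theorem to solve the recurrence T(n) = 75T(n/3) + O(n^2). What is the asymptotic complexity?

Master Theorem for T(n) = 75T(n/3) + O(n^2):

a = 75, b = 3, c = 2
log_b(a) = log_3(75) = 3.9299

Case 1: c = 2 < log_3(75) = 3.9299
T(n) = O(n^(log_3 75))

For T(n) = 75T(n/3) + O(n^2): log_3(75) = 3.9299. This is Case 1 of the Master Theorem (c < log_b(a), work dominated by leaves), giving O(n^(log_3 75)).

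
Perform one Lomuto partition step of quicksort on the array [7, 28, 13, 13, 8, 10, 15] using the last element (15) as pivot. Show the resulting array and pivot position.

Lomuto partition with pivot = 15:

Initial array: [7, 28, 13, 13, 8, 10, 15]

arr[0]=7 <= 15: swap with position 0, array becomes [7, 28, 13, 13, 8, 10, 15]
arr[1]=28 > 15: no swap
arr[2]=13 <= 15: swap with position 1, array becomes [7, 13, 28, 13, 8, 10, 15]
arr[3]=13 <= 15: swap with position 2, array becomes [7, 13, 13, 28, 8, 10, 15]
arr[4]=8 <= 15: swap with position 3, array becomes [7, 13, 13, 8, 28, 10, 15]
arr[5]=10 <= 15: swap with position 4, array becomes [7, 13, 13, 8, 10, 28, 15]

Place pivot at position 5: [7, 13, 13, 8, 10, 15, 28]
Pivot position: 5

After partitioning with pivot 15, the array becomes [7, 13, 13, 8, 10, 15, 28]. The pivot is placed at index 5. All elements to the left of the pivot are <= 15, and all elements to the right are > 15.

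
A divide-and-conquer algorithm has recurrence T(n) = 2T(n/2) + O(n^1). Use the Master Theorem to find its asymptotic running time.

Master Theorem for T(n) = 2T(n/2) + O(n^1):

a = 2, b = 2, c = 1
log_b(a) = log_2(2) = 1.0000

Case 2: c = 1 = log_2(2) = 1.0000
T(n) = O(n^1 log n) = O(n log n)

For T(n) = 2T(n/2) + O(n^1): log_2(2) = 1.0000. This is Case 2 of the Master Theorem (c = log_b(a), equal work at all levels), giving O(n log n).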